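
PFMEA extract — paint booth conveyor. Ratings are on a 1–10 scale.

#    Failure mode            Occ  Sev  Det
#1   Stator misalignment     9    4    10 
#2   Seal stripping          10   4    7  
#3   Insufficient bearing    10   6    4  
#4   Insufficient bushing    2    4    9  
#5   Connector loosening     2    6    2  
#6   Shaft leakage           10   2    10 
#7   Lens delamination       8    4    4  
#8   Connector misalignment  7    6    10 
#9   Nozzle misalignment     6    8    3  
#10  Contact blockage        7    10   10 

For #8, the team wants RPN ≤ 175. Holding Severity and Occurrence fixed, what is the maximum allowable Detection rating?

4

#8: S=6, O=7, D=10 → current RPN = 420.
Fixed product = 42. Need 42 × D ≤ 175, so D ≤ 175/42 = 4.17.
Maximum integer Detection rating = 4 (gives RPN 168; D=5 would give 210 > 175).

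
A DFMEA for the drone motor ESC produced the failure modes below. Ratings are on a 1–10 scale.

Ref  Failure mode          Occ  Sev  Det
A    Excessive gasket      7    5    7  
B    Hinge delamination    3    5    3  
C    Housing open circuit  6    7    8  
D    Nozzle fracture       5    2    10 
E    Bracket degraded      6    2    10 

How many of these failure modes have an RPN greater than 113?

3

RPN = Severity × Occurrence × Detection:
  A: 5 × 7 × 7 = 245
  B: 5 × 3 × 3 = 45
  C: 7 × 6 × 8 = 336
  D: 2 × 5 × 10 = 100
  E: 2 × 6 × 10 = 120
Modes with RPN > 113: A (245), C (336), E (120) → 3.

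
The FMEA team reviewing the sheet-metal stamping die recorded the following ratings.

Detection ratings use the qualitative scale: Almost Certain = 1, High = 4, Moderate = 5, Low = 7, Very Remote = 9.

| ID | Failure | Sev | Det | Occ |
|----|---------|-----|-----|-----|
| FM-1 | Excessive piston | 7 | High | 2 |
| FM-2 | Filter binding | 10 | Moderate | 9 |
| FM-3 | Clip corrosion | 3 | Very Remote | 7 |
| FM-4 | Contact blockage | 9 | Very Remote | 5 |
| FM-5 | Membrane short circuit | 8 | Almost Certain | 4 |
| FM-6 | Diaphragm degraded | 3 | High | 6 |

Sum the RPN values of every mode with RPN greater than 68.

RPN = Severity × Occurrence × Detection:
  FM-1: 7 × 2 × 4 = 56
  FM-2: 10 × 9 × 5 = 450
  FM-3: 3 × 7 × 9 = 189
  FM-4: 9 × 5 × 9 = 405
  FM-5: 8 × 4 × 1 = 32
  FM-6: 3 × 6 × 4 = 72
RPN > 68: FM-2 (450), FM-3 (189), FM-4 (405), FM-6 (72).
Sum: 450 + 189 + 405 + 72 = 1116.

1116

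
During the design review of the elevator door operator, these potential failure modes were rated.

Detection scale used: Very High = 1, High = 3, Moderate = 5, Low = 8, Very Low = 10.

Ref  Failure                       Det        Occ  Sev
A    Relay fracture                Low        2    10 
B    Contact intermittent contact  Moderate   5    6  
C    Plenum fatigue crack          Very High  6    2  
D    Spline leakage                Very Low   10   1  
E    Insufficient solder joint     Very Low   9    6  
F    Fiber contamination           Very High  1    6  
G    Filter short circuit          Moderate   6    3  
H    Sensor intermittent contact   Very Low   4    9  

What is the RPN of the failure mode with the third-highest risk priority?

RPN = Severity × Occurrence × Detection:
  A: 10 × 2 × 8 = 160
  B: 6 × 5 × 5 = 150
  C: 2 × 6 × 1 = 12
  D: 1 × 10 × 10 = 100
  E: 6 × 9 × 10 = 540
  F: 6 × 1 × 1 = 6
  G: 3 × 6 × 5 = 90
  H: 9 × 4 × 10 = 360
Sorted descending: 540, 360, 160, 150, 100, 90, 12, 6.
The third-highest RPN is 160 (A).

160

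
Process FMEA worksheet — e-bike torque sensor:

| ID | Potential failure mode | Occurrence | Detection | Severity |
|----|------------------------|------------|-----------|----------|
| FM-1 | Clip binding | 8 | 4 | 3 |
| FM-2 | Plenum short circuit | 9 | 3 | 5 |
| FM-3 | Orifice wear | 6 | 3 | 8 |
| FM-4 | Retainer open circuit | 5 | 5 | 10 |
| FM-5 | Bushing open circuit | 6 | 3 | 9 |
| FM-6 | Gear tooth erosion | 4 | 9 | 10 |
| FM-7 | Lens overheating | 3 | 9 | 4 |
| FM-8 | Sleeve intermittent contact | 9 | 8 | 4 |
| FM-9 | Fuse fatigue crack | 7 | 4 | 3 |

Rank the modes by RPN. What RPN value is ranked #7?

108

RPN = Severity × Occurrence × Detection:
  FM-1: 3 × 8 × 4 = 96
  FM-2: 5 × 9 × 3 = 135
  FM-3: 8 × 6 × 3 = 144
  FM-4: 10 × 5 × 5 = 250
  FM-5: 9 × 6 × 3 = 162
  FM-6: 10 × 4 × 9 = 360
  FM-7: 4 × 3 × 9 = 108
  FM-8: 4 × 9 × 8 = 288
  FM-9: 3 × 7 × 4 = 84
Sorted descending: 360, 288, 250, 162, 144, 135, 108, 96, 84.
The seventh-highest RPN is 108 (FM-7).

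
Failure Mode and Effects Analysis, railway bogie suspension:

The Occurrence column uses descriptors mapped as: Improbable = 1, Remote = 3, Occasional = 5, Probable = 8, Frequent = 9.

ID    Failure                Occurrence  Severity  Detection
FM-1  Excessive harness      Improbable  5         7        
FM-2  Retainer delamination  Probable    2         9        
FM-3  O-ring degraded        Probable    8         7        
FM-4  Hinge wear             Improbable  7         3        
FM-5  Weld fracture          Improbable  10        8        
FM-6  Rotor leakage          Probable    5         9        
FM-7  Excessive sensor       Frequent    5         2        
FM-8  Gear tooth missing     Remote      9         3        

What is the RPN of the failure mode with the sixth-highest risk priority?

RPN = Severity × Occurrence × Detection:
  FM-1: 5 × 1 × 7 = 35
  FM-2: 2 × 8 × 9 = 144
  FM-3: 8 × 8 × 7 = 448
  FM-4: 7 × 1 × 3 = 21
  FM-5: 10 × 1 × 8 = 80
  FM-6: 5 × 8 × 9 = 360
  FM-7: 5 × 9 × 2 = 90
  FM-8: 9 × 3 × 3 = 81
Sorted descending: 448, 360, 144, 90, 81, 80, 35, 21.
The sixth-highest RPN is 80 (FM-5).

80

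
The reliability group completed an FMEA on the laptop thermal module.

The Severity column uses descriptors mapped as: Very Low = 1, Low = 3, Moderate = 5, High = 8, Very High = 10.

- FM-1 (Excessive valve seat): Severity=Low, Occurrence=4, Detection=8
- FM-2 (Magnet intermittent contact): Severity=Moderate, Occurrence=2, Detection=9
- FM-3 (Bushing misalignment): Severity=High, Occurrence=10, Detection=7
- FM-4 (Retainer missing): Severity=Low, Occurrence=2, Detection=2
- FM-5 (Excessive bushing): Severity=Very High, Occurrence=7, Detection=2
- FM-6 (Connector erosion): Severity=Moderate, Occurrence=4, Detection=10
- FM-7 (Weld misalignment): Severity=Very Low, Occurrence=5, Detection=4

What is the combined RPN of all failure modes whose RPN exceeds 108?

900

RPN = Severity × Occurrence × Detection:
  FM-1: 3 × 4 × 8 = 96
  FM-2: 5 × 2 × 9 = 90
  FM-3: 8 × 10 × 7 = 560
  FM-4: 3 × 2 × 2 = 12
  FM-5: 10 × 7 × 2 = 140
  FM-6: 5 × 4 × 10 = 200
  FM-7: 1 × 5 × 4 = 20
RPN > 108: FM-3 (560), FM-5 (140), FM-6 (200).
Sum: 560 + 140 + 200 = 900.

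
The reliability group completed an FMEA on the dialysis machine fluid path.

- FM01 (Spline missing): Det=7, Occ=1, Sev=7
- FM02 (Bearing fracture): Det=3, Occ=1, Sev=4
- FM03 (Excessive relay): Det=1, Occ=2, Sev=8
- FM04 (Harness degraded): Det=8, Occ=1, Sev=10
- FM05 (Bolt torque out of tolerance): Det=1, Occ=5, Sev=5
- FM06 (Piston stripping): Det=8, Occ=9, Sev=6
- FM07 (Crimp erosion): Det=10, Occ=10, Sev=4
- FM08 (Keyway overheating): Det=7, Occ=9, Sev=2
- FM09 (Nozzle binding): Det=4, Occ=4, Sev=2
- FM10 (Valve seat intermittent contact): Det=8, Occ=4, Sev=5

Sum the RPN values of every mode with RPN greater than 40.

RPN = Severity × Occurrence × Detection:
  FM01: 7 × 1 × 7 = 49
  FM02: 4 × 1 × 3 = 12
  FM03: 8 × 2 × 1 = 16
  FM04: 10 × 1 × 8 = 80
  FM05: 5 × 5 × 1 = 25
  FM06: 6 × 9 × 8 = 432
  FM07: 4 × 10 × 10 = 400
  FM08: 2 × 9 × 7 = 126
  FM09: 2 × 4 × 4 = 32
  FM10: 5 × 4 × 8 = 160
RPN > 40: FM01 (49), FM04 (80), FM06 (432), FM07 (400), FM08 (126), FM10 (160).
Sum: 49 + 80 + 432 + 400 + 126 + 160 = 1247.

1247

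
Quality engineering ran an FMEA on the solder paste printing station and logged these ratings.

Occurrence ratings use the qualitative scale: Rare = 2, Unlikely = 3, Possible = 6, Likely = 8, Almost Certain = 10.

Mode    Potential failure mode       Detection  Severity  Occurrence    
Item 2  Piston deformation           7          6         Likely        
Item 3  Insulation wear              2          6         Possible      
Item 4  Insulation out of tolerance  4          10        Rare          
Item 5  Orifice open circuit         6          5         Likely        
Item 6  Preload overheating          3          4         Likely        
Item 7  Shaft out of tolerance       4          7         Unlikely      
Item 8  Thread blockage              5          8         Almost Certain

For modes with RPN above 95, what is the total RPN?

RPN = Severity × Occurrence × Detection:
  Item 2: 6 × 8 × 7 = 336
  Item 3: 6 × 6 × 2 = 72
  Item 4: 10 × 2 × 4 = 80
  Item 5: 5 × 8 × 6 = 240
  Item 6: 4 × 8 × 3 = 96
  Item 7: 7 × 3 × 4 = 84
  Item 8: 8 × 10 × 5 = 400
RPN > 95: Item 2 (336), Item 5 (240), Item 6 (96), Item 8 (400).
Sum: 336 + 240 + 96 + 400 = 1072.

1072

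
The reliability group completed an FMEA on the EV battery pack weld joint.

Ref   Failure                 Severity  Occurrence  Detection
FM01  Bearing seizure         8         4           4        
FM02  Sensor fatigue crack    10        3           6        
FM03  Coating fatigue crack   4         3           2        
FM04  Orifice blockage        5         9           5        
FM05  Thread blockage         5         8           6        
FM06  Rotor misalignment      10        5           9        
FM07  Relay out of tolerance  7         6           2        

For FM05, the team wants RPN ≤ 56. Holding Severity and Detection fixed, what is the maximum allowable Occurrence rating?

1

FM05: S=5, O=8, D=6 → current RPN = 240.
Fixed product = 30. Need 30 × O ≤ 56, so O ≤ 56/30 = 1.87.
Maximum integer Occurrence rating = 1 (gives RPN 30; O=2 would give 60 > 56).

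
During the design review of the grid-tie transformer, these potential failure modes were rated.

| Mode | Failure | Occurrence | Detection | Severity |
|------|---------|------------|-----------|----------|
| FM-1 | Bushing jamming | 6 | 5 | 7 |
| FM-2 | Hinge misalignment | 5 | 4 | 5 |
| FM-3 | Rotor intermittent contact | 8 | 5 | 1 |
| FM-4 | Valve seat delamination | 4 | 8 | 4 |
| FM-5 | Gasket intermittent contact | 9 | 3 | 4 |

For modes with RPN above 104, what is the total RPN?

RPN = Severity × Occurrence × Detection:
  FM-1: 7 × 6 × 5 = 210
  FM-2: 5 × 5 × 4 = 100
  FM-3: 1 × 8 × 5 = 40
  FM-4: 4 × 4 × 8 = 128
  FM-5: 4 × 9 × 3 = 108
RPN > 104: FM-1 (210), FM-4 (128), FM-5 (108).
Sum: 210 + 128 + 108 = 446.

446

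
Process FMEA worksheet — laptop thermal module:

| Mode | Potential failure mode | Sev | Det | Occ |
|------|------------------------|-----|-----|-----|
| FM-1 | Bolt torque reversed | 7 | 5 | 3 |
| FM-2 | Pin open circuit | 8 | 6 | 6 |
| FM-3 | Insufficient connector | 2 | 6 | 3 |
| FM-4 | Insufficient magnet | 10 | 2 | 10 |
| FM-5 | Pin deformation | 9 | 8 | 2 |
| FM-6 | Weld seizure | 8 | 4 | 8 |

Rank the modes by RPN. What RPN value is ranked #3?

RPN = Severity × Occurrence × Detection:
  FM-1: 7 × 3 × 5 = 105
  FM-2: 8 × 6 × 6 = 288
  FM-3: 2 × 3 × 6 = 36
  FM-4: 10 × 10 × 2 = 200
  FM-5: 9 × 2 × 8 = 144
  FM-6: 8 × 8 × 4 = 256
Sorted descending: 288, 256, 200, 144, 105, 36.
The third-highest RPN is 200 (FM-4).

200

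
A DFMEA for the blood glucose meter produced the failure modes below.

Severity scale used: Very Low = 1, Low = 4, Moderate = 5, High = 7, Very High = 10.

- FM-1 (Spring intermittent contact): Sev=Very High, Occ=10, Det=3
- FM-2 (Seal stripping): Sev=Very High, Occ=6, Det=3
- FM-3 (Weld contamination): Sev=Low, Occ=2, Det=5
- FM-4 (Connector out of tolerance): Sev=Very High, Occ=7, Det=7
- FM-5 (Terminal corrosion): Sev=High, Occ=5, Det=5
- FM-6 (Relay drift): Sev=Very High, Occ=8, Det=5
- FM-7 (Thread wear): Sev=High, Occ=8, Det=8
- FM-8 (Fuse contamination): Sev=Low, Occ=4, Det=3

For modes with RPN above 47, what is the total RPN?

2041

RPN = Severity × Occurrence × Detection:
  FM-1: 10 × 10 × 3 = 300
  FM-2: 10 × 6 × 3 = 180
  FM-3: 4 × 2 × 5 = 40
  FM-4: 10 × 7 × 7 = 490
  FM-5: 7 × 5 × 5 = 175
  FM-6: 10 × 8 × 5 = 400
  FM-7: 7 × 8 × 8 = 448
  FM-8: 4 × 4 × 3 = 48
RPN > 47: FM-1 (300), FM-2 (180), FM-4 (490), FM-5 (175), FM-6 (400), FM-7 (448), FM-8 (48).
Sum: 300 + 180 + 490 + 175 + 400 + 448 + 48 = 2041.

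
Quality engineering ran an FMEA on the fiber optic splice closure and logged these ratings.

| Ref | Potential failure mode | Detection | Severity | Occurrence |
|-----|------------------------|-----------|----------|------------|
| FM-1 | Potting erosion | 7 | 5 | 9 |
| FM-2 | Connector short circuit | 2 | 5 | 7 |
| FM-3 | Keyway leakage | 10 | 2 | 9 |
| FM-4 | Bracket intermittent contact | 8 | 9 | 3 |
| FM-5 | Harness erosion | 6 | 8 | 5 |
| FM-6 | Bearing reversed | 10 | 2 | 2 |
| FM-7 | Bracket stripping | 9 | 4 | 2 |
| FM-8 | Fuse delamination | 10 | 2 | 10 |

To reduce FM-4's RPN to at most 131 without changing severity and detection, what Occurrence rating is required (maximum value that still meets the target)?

FM-4: S=9, O=3, D=8 → current RPN = 216.
Fixed product = 72. Need 72 × O ≤ 131, so O ≤ 131/72 = 1.82.
Maximum integer Occurrence rating = 1 (gives RPN 72; O=2 would give 144 > 131).

1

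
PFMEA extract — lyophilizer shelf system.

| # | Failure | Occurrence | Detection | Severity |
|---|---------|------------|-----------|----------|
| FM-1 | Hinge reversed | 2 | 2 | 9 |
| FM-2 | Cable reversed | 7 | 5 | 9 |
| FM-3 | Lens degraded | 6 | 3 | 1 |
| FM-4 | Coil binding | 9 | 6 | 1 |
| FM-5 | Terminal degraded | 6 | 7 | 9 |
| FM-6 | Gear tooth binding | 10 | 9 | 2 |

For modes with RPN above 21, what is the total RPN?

963

RPN = Severity × Occurrence × Detection:
  FM-1: 9 × 2 × 2 = 36
  FM-2: 9 × 7 × 5 = 315
  FM-3: 1 × 6 × 3 = 18
  FM-4: 1 × 9 × 6 = 54
  FM-5: 9 × 6 × 7 = 378
  FM-6: 2 × 10 × 9 = 180
RPN > 21: FM-1 (36), FM-2 (315), FM-4 (54), FM-5 (378), FM-6 (180).
Sum: 36 + 315 + 54 + 378 + 180 = 963.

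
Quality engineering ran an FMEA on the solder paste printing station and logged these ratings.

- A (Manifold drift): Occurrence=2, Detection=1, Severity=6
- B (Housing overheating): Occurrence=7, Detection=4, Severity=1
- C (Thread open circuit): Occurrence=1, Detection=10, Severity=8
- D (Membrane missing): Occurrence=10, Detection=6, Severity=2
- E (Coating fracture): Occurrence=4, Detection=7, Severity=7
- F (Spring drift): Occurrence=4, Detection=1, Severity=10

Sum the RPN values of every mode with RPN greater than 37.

436

RPN = Severity × Occurrence × Detection:
  A: 6 × 2 × 1 = 12
  B: 1 × 7 × 4 = 28
  C: 8 × 1 × 10 = 80
  D: 2 × 10 × 6 = 120
  E: 7 × 4 × 7 = 196
  F: 10 × 4 × 1 = 40
RPN > 37: C (80), D (120), E (196), F (40).
Sum: 80 + 120 + 196 + 40 = 436.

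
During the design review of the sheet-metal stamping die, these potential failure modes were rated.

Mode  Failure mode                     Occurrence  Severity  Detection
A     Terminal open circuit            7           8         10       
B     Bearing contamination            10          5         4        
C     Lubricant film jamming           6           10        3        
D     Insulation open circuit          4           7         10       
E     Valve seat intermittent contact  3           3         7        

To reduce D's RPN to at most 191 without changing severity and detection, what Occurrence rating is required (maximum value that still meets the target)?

2

D: S=7, O=4, D=10 → current RPN = 280.
Fixed product = 70. Need 70 × O ≤ 191, so O ≤ 191/70 = 2.73.
Maximum integer Occurrence rating = 2 (gives RPN 140; O=3 would give 210 > 191).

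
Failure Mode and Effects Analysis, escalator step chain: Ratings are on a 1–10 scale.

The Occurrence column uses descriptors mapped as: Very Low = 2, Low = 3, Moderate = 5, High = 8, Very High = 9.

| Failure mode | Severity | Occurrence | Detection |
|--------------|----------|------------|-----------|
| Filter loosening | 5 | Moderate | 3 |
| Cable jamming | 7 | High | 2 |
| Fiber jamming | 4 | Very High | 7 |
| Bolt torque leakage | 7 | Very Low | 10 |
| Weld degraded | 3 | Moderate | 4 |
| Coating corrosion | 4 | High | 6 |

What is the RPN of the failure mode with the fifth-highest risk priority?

75

RPN = Severity × Occurrence × Detection:
  Filter loosening: 5 × 5 × 3 = 75
  Cable jamming: 7 × 8 × 2 = 112
  Fiber jamming: 4 × 9 × 7 = 252
  Bolt torque leakage: 7 × 2 × 10 = 140
  Weld degraded: 3 × 5 × 4 = 60
  Coating corrosion: 4 × 8 × 6 = 192
Sorted descending: 252, 192, 140, 112, 75, 60.
The fifth-highest RPN is 75 (Filter loosening).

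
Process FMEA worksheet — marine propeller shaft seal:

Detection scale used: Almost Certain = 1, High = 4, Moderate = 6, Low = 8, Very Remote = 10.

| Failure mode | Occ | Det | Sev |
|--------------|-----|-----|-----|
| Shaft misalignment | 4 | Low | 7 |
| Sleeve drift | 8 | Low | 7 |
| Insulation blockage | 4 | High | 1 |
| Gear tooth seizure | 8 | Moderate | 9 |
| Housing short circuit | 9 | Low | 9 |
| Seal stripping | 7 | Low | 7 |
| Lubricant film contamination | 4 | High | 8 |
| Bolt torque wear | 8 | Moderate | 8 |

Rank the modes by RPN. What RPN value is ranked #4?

RPN = Severity × Occurrence × Detection:
  Shaft misalignment: 7 × 4 × 8 = 224
  Sleeve drift: 7 × 8 × 8 = 448
  Insulation blockage: 1 × 4 × 4 = 16
  Gear tooth seizure: 9 × 8 × 6 = 432
  Housing short circuit: 9 × 9 × 8 = 648
  Seal stripping: 7 × 7 × 8 = 392
  Lubricant film contamination: 8 × 4 × 4 = 128
  Bolt torque wear: 8 × 8 × 6 = 384
Sorted descending: 648, 448, 432, 392, 384, 224, 128, 16.
The fourth-highest RPN is 392 (Seal stripping).

392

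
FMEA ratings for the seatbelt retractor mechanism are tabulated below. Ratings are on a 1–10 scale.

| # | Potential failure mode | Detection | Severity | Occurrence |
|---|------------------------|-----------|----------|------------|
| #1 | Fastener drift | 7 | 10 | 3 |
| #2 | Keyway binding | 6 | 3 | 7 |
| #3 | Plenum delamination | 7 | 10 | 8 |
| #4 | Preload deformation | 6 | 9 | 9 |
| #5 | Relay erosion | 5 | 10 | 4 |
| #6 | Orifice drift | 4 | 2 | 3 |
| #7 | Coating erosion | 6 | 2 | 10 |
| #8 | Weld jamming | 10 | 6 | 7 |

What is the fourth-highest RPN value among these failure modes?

RPN = Severity × Occurrence × Detection:
  #1: 10 × 3 × 7 = 210
  #2: 3 × 7 × 6 = 126
  #3: 10 × 8 × 7 = 560
  #4: 9 × 9 × 6 = 486
  #5: 10 × 4 × 5 = 200
  #6: 2 × 3 × 4 = 24
  #7: 2 × 10 × 6 = 120
  #8: 6 × 7 × 10 = 420
Sorted descending: 560, 486, 420, 210, 200, 126, 120, 24.
The fourth-highest RPN is 210 (#1).

210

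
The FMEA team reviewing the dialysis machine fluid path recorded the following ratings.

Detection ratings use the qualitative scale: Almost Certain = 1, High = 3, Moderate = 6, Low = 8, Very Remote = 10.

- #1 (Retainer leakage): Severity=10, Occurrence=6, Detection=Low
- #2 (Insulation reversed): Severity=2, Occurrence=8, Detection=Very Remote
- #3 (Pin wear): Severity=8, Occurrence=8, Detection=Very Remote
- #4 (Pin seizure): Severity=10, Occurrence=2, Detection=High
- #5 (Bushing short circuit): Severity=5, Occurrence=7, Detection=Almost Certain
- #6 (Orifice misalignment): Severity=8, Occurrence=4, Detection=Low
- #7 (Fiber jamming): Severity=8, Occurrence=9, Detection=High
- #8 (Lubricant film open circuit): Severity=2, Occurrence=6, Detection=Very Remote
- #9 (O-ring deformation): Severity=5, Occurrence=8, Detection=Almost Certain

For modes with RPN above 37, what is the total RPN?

RPN = Severity × Occurrence × Detection:
  #1: 10 × 6 × 8 = 480
  #2: 2 × 8 × 10 = 160
  #3: 8 × 8 × 10 = 640
  #4: 10 × 2 × 3 = 60
  #5: 5 × 7 × 1 = 35
  #6: 8 × 4 × 8 = 256
  #7: 8 × 9 × 3 = 216
  #8: 2 × 6 × 10 = 120
  #9: 5 × 8 × 1 = 40
RPN > 37: #1 (480), #2 (160), #3 (640), #4 (60), #6 (256), #7 (216), #8 (120), #9 (40).
Sum: 480 + 160 + 640 + 60 + 256 + 216 + 120 + 40 = 1972.

1972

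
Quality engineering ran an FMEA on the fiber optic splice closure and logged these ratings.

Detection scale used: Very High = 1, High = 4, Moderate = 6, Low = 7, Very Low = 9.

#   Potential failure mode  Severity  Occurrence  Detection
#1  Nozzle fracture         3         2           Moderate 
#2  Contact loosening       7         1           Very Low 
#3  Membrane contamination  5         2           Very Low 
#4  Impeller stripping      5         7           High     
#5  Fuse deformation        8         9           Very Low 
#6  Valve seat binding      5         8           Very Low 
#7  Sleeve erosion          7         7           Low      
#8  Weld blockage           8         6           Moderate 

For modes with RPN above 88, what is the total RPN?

1869

RPN = Severity × Occurrence × Detection:
  #1: 3 × 2 × 6 = 36
  #2: 7 × 1 × 9 = 63
  #3: 5 × 2 × 9 = 90
  #4: 5 × 7 × 4 = 140
  #5: 8 × 9 × 9 = 648
  #6: 5 × 8 × 9 = 360
  #7: 7 × 7 × 7 = 343
  #8: 8 × 6 × 6 = 288
RPN > 88: #3 (90), #4 (140), #5 (648), #6 (360), #7 (343), #8 (288).
Sum: 90 + 140 + 648 + 360 + 343 + 288 = 1869.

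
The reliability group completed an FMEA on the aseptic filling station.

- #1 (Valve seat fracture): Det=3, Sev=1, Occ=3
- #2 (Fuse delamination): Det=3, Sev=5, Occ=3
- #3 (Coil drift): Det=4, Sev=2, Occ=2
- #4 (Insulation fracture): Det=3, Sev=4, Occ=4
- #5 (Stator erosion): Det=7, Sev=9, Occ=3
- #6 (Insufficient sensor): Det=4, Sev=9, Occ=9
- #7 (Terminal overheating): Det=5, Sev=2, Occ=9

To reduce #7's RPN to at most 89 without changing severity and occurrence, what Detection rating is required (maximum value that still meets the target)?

#7: S=2, O=9, D=5 → current RPN = 90.
Fixed product = 18. Need 18 × D ≤ 89, so D ≤ 89/18 = 4.94.
Maximum integer Detection rating = 4 (gives RPN 72; D=5 would give 90 > 89).

4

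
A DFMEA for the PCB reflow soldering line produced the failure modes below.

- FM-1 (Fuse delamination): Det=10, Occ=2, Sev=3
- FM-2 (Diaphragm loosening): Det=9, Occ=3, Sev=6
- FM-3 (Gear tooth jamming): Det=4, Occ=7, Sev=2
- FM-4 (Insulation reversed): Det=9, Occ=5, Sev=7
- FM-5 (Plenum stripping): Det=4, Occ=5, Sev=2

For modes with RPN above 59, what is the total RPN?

537

RPN = Severity × Occurrence × Detection:
  FM-1: 3 × 2 × 10 = 60
  FM-2: 6 × 3 × 9 = 162
  FM-3: 2 × 7 × 4 = 56
  FM-4: 7 × 5 × 9 = 315
  FM-5: 2 × 5 × 4 = 40
RPN > 59: FM-1 (60), FM-2 (162), FM-4 (315).
Sum: 60 + 162 + 315 = 537.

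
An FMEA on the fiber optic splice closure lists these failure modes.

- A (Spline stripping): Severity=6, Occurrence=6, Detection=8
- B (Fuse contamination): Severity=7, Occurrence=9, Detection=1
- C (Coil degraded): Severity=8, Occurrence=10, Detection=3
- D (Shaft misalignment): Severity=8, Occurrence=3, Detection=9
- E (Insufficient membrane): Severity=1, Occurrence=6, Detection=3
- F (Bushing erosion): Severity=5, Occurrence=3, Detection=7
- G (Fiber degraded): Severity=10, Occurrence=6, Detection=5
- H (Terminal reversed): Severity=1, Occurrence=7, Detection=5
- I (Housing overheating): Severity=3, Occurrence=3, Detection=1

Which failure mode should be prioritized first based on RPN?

RPN = Severity × Occurrence × Detection:
  A: 6 × 6 × 8 = 288
  B: 7 × 9 × 1 = 63
  C: 8 × 10 × 3 = 240
  D: 8 × 3 × 9 = 216
  E: 1 × 6 × 3 = 18
  F: 5 × 3 × 7 = 105
  G: 10 × 6 × 5 = 300
  H: 1 × 7 × 5 = 35
  I: 3 × 3 × 1 = 9
Highest RPN is 300 → G.

G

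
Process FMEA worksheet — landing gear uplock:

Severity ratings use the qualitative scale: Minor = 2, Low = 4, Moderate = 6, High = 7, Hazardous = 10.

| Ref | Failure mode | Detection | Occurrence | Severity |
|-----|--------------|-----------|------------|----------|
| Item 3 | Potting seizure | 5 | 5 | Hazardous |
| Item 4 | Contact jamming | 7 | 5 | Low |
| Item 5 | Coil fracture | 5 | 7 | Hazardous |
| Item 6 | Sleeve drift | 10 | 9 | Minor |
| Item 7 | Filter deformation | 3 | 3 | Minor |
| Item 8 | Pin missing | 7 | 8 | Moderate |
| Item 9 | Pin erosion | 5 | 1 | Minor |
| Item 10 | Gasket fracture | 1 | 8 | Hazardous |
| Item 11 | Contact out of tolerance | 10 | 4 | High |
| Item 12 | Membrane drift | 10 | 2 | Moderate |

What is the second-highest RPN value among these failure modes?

336

RPN = Severity × Occurrence × Detection:
  Item 3: 10 × 5 × 5 = 250
  Item 4: 4 × 5 × 7 = 140
  Item 5: 10 × 7 × 5 = 350
  Item 6: 2 × 9 × 10 = 180
  Item 7: 2 × 3 × 3 = 18
  Item 8: 6 × 8 × 7 = 336
  Item 9: 2 × 1 × 5 = 10
  Item 10: 10 × 8 × 1 = 80
  Item 11: 7 × 4 × 10 = 280
  Item 12: 6 × 2 × 10 = 120
Sorted descending: 350, 336, 280, 250, 180, 140, 120, 80, 18, 10.
The second-highest RPN is 336 (Item 8).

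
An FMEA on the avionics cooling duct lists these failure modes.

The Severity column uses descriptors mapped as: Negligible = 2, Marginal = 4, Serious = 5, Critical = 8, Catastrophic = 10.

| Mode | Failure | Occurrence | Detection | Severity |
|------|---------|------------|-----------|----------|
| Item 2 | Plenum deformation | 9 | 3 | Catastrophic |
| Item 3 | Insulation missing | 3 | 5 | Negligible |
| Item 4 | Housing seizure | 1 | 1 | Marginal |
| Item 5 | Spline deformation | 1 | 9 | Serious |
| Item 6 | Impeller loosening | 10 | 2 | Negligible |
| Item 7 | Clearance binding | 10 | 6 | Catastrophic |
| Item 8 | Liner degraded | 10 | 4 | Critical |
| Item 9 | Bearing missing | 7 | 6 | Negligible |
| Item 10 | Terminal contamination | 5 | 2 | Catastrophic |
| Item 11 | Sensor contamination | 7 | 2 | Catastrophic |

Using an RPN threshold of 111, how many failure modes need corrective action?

4

RPN = Severity × Occurrence × Detection:
  Item 2: 10 × 9 × 3 = 270
  Item 3: 2 × 3 × 5 = 30
  Item 4: 4 × 1 × 1 = 4
  Item 5: 5 × 1 × 9 = 45
  Item 6: 2 × 10 × 2 = 40
  Item 7: 10 × 10 × 6 = 600
  Item 8: 8 × 10 × 4 = 320
  Item 9: 2 × 7 × 6 = 84
  Item 10: 10 × 5 × 2 = 100
  Item 11: 10 × 7 × 2 = 140
Modes with RPN ≥ 111: Item 2 (270), Item 7 (600), Item 8 (320), Item 11 (140) → 4.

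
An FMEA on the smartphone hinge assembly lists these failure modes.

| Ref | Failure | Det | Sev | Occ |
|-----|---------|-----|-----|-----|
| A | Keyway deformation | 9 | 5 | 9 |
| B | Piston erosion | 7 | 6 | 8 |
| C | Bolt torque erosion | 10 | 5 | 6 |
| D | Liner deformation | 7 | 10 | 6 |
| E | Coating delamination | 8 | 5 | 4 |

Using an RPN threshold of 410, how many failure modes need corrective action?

RPN = Severity × Occurrence × Detection:
  A: 5 × 9 × 9 = 405
  B: 6 × 8 × 7 = 336
  C: 5 × 6 × 10 = 300
  D: 10 × 6 × 7 = 420
  E: 5 × 4 × 8 = 160
Modes with RPN ≥ 410: D (420) → 1.

1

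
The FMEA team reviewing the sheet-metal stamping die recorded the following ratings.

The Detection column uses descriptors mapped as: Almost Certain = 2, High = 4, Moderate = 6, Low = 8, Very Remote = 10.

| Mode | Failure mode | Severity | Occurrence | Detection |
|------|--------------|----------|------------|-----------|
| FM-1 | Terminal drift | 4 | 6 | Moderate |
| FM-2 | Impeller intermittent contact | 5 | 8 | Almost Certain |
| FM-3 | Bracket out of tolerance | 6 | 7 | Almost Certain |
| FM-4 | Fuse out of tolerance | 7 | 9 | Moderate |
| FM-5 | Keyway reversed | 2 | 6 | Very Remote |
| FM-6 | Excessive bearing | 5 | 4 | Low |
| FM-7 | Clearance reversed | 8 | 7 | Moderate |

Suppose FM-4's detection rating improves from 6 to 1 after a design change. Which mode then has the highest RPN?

FM-7

RPN = Severity × Occurrence × Detection:
  FM-1: 4 × 6 × 6 = 144
  FM-2: 5 × 8 × 2 = 80
  FM-3: 6 × 7 × 2 = 84
  FM-4: 7 × 9 × 6 = 378
  FM-5: 2 × 6 × 10 = 120
  FM-6: 5 × 4 × 8 = 160
  FM-7: 8 × 7 × 6 = 336
After action: FM-4 → 7 × 9 × 1 = 63.
Revised RPNs: FM-7=336, FM-6=160, FM-1=144, FM-5=120, FM-3=84, FM-2=80, FM-4=63.
Highest is now FM-7 (336).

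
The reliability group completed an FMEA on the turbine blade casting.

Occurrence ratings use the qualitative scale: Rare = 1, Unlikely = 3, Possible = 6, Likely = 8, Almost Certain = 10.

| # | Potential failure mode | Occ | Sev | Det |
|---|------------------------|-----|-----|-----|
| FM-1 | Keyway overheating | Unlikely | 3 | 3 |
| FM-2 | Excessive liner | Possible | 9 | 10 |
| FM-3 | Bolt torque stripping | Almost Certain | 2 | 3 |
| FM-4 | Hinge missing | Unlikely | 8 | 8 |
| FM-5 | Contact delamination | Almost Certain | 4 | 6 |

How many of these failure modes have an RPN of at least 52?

4

RPN = Severity × Occurrence × Detection:
  FM-1: 3 × 3 × 3 = 27
  FM-2: 9 × 6 × 10 = 540
  FM-3: 2 × 10 × 3 = 60
  FM-4: 8 × 3 × 8 = 192
  FM-5: 4 × 10 × 6 = 240
Modes with RPN ≥ 52: FM-2 (540), FM-3 (60), FM-4 (192), FM-5 (240) → 4.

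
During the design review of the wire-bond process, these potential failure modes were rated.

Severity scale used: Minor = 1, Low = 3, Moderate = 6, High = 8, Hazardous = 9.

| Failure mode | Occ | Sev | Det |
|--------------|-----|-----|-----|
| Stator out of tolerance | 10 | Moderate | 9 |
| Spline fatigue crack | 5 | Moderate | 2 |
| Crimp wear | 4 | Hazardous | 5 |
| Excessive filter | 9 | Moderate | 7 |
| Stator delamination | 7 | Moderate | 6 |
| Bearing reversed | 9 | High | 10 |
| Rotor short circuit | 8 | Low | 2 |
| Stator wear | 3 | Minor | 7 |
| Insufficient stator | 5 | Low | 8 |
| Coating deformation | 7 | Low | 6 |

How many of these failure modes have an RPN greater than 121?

6

RPN = Severity × Occurrence × Detection:
  Stator out of tolerance: 6 × 10 × 9 = 540
  Spline fatigue crack: 6 × 5 × 2 = 60
  Crimp wear: 9 × 4 × 5 = 180
  Excessive filter: 6 × 9 × 7 = 378
  Stator delamination: 6 × 7 × 6 = 252
  Bearing reversed: 8 × 9 × 10 = 720
  Rotor short circuit: 3 × 8 × 2 = 48
  Stator wear: 1 × 3 × 7 = 21
  Insufficient stator: 3 × 5 × 8 = 120
  Coating deformation: 3 × 7 × 6 = 126
Modes with RPN > 121: Stator out of tolerance (540), Crimp wear (180), Excessive filter (378), Stator delamination (252), Bearing reversed (720), Coating deformation (126) → 6.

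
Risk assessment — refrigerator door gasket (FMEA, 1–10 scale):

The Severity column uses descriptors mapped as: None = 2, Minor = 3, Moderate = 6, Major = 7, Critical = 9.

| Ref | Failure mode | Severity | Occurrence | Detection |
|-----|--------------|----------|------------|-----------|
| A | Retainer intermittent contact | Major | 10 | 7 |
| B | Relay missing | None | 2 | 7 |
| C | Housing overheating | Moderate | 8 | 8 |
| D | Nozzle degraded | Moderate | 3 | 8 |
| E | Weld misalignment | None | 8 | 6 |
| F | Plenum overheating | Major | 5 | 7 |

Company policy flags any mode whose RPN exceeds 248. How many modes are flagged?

RPN = Severity × Occurrence × Detection:
  A: 7 × 10 × 7 = 490
  B: 2 × 2 × 7 = 28
  C: 6 × 8 × 8 = 384
  D: 6 × 3 × 8 = 144
  E: 2 × 8 × 6 = 96
  F: 7 × 5 × 7 = 245
Modes with RPN > 248: A (490), C (384) → 2.

2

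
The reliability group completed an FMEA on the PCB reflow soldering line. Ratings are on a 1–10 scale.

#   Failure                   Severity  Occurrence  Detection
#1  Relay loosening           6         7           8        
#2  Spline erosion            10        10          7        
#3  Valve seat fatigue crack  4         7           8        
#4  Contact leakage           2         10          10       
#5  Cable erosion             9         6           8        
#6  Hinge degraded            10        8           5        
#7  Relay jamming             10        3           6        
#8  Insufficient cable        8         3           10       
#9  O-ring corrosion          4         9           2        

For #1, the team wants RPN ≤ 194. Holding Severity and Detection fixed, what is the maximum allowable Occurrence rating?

4

#1: S=6, O=7, D=8 → current RPN = 336.
Fixed product = 48. Need 48 × O ≤ 194, so O ≤ 194/48 = 4.04.
Maximum integer Occurrence rating = 4 (gives RPN 192; O=5 would give 240 > 194).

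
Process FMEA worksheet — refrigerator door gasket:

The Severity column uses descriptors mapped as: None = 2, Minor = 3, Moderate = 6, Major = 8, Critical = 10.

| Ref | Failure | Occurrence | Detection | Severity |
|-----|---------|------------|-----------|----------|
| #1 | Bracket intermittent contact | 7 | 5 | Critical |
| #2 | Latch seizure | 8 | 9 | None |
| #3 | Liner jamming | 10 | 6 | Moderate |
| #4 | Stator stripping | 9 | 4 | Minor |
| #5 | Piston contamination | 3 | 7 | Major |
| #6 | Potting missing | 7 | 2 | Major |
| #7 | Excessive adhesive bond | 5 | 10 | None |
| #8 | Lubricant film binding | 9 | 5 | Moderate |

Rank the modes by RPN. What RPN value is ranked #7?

108

RPN = Severity × Occurrence × Detection:
  #1: 10 × 7 × 5 = 350
  #2: 2 × 8 × 9 = 144
  #3: 6 × 10 × 6 = 360
  #4: 3 × 9 × 4 = 108
  #5: 8 × 3 × 7 = 168
  #6: 8 × 7 × 2 = 112
  #7: 2 × 5 × 10 = 100
  #8: 6 × 9 × 5 = 270
Sorted descending: 360, 350, 270, 168, 144, 112, 108, 100.
The seventh-highest RPN is 108 (#4).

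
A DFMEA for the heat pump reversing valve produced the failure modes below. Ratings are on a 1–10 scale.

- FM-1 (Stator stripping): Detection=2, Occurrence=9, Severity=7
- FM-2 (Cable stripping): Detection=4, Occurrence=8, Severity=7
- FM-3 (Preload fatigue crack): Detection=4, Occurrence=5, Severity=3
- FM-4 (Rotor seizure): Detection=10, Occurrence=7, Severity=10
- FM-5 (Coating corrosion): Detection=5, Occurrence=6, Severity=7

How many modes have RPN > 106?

RPN = Severity × Occurrence × Detection:
  FM-1: 7 × 9 × 2 = 126
  FM-2: 7 × 8 × 4 = 224
  FM-3: 3 × 5 × 4 = 60
  FM-4: 10 × 7 × 10 = 700
  FM-5: 7 × 6 × 5 = 210
Modes with RPN > 106: FM-1 (126), FM-2 (224), FM-4 (700), FM-5 (210) → 4.

4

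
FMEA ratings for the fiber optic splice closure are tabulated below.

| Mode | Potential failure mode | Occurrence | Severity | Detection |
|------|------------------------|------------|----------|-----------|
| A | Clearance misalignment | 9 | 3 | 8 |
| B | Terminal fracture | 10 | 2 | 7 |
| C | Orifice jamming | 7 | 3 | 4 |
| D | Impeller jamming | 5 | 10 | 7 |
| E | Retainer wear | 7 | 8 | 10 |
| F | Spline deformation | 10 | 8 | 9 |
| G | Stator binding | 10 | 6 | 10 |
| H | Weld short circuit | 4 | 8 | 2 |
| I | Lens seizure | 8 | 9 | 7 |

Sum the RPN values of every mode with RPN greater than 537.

RPN = Severity × Occurrence × Detection:
  A: 3 × 9 × 8 = 216
  B: 2 × 10 × 7 = 140
  C: 3 × 7 × 4 = 84
  D: 10 × 5 × 7 = 350
  E: 8 × 7 × 10 = 560
  F: 8 × 10 × 9 = 720
  G: 6 × 10 × 10 = 600
  H: 8 × 4 × 2 = 64
  I: 9 × 8 × 7 = 504
RPN > 537: E (560), F (720), G (600).
Sum: 560 + 720 + 600 = 1880.

1880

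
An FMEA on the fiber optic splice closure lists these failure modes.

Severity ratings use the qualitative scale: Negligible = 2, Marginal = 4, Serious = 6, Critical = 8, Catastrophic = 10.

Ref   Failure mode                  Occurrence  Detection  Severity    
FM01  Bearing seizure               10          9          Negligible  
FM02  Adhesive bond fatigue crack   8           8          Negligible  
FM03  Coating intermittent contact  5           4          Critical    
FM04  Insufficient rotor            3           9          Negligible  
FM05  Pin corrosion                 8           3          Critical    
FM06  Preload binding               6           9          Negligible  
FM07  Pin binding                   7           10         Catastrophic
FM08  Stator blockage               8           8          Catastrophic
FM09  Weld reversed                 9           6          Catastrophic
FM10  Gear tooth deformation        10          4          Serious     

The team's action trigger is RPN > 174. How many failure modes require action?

6

RPN = Severity × Occurrence × Detection:
  FM01: 2 × 10 × 9 = 180
  FM02: 2 × 8 × 8 = 128
  FM03: 8 × 5 × 4 = 160
  FM04: 2 × 3 × 9 = 54
  FM05: 8 × 8 × 3 = 192
  FM06: 2 × 6 × 9 = 108
  FM07: 10 × 7 × 10 = 700
  FM08: 10 × 8 × 8 = 640
  FM09: 10 × 9 × 6 = 540
  FM10: 6 × 10 × 4 = 240
Modes with RPN > 174: FM01 (180), FM05 (192), FM07 (700), FM08 (640), FM09 (540), FM10 (240) → 6.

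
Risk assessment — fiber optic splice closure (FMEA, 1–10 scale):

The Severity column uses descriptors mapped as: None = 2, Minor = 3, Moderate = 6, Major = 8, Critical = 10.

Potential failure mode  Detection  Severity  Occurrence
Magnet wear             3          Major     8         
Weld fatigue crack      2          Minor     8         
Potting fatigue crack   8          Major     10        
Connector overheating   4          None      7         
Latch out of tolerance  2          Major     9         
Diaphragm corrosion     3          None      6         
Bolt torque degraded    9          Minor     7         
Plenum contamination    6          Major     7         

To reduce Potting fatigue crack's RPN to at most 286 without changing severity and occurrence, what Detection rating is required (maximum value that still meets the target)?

Potting fatigue crack: S=8, O=10, D=8 → current RPN = 640.
Fixed product = 80. Need 80 × D ≤ 286, so D ≤ 286/80 = 3.58.
Maximum integer Detection rating = 3 (gives RPN 240; D=4 would give 320 > 286).

3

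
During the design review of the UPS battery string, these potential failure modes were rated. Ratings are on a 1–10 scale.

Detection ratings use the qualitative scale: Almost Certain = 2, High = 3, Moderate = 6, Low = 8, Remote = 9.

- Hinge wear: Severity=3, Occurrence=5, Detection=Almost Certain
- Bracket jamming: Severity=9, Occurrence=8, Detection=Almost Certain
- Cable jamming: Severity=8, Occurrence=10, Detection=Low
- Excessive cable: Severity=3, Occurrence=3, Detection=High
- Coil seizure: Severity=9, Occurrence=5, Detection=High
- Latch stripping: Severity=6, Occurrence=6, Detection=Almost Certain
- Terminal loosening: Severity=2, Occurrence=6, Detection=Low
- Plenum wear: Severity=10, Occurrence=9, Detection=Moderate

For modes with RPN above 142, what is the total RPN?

1324

RPN = Severity × Occurrence × Detection:
  Hinge wear: 3 × 5 × 2 = 30
  Bracket jamming: 9 × 8 × 2 = 144
  Cable jamming: 8 × 10 × 8 = 640
  Excessive cable: 3 × 3 × 3 = 27
  Coil seizure: 9 × 5 × 3 = 135
  Latch stripping: 6 × 6 × 2 = 72
  Terminal loosening: 2 × 6 × 8 = 96
  Plenum wear: 10 × 9 × 6 = 540
RPN > 142: Bracket jamming (144), Cable jamming (640), Plenum wear (540).
Sum: 144 + 640 + 540 = 1324.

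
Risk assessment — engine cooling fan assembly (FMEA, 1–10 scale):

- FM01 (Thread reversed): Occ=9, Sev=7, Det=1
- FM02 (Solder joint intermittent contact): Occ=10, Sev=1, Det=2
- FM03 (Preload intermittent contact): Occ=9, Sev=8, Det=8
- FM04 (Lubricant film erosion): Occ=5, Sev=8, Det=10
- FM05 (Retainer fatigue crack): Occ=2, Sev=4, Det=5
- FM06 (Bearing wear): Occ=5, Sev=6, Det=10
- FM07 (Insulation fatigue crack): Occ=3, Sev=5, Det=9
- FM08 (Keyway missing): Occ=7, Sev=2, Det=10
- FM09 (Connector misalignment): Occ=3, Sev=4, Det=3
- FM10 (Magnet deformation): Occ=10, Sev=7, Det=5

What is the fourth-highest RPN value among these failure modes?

RPN = Severity × Occurrence × Detection:
  FM01: 7 × 9 × 1 = 63
  FM02: 1 × 10 × 2 = 20
  FM03: 8 × 9 × 8 = 576
  FM04: 8 × 5 × 10 = 400
  FM05: 4 × 2 × 5 = 40
  FM06: 6 × 5 × 10 = 300
  FM07: 5 × 3 × 9 = 135
  FM08: 2 × 7 × 10 = 140
  FM09: 4 × 3 × 3 = 36
  FM10: 7 × 10 × 5 = 350
Sorted descending: 576, 400, 350, 300, 140, 135, 63, 40, 36, 20.
The fourth-highest RPN is 300 (FM06).

300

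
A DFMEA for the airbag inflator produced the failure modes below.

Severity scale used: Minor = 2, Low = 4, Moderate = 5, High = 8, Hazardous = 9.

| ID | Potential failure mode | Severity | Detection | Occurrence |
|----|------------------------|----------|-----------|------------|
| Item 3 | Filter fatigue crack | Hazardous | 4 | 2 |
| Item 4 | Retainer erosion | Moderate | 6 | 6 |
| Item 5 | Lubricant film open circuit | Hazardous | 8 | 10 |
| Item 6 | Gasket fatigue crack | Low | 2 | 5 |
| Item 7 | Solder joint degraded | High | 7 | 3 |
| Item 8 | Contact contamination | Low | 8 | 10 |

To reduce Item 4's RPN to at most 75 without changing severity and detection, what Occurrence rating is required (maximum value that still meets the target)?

2

Item 4: S=5, O=6, D=6 → current RPN = 180.
Fixed product = 30. Need 30 × O ≤ 75, so O ≤ 75/30 = 2.50.
Maximum integer Occurrence rating = 2 (gives RPN 60; O=3 would give 90 > 75).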